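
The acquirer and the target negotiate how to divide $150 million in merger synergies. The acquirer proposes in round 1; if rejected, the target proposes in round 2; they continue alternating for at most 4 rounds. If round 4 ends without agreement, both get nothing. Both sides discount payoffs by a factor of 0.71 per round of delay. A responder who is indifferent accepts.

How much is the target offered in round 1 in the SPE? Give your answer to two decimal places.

Round 4 (the target proposes): the acquirer will accept anything ≥ 0, so the target offers 0 and keeps 150.
Round 3 (the acquirer proposes): the target can get 150 next round, worth 0.71 × 150 = 106.5 now, so the acquirer offers 106.5, keeping 43.5.
Round 2 (the target proposes): the acquirer can get 43.5 next round, worth 0.71 × 43.5 = 30.885 now. The target offers 30.885 and keeps 150 − 30.885 = 119.115.
Round 1 (the acquirer proposes): the target can get 119.115 next round, worth 0.71 × 119.115 = 84.57165 now; the acquirer offers that and keeps 65.42835.

84.57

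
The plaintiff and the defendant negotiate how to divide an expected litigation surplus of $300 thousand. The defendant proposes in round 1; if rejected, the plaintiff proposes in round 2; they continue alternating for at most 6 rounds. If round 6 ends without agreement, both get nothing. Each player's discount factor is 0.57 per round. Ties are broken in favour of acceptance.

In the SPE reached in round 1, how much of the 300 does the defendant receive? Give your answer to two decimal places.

Work backward from the last round.
Round 6 (the plaintiff proposes): the defendant will accept anything ≥ 0, so the plaintiff offers 0 and keeps 300.
Round 5 (the defendant proposes): the plaintiff can get 300 next round, worth 0.57 × 300 = 171 now, so the defendant offers 171, keeping 129.
Round 4 (the plaintiff proposes): the defendant can get 129 next round, worth 0.57 × 129 = 73.53 now; the plaintiff offers that and keeps 226.47.
Round 3 (the defendant proposes): the plaintiff can get 226.47 next round, worth 0.57 × 226.47 = 129.0879 now; the defendant offers that and keeps 170.9121.
Round 2 (the plaintiff proposes): the defendant can get 170.9121 next round, worth 0.57 × 170.9121 = 97.419897 now; the plaintiff offers that and keeps 202.580103.
Round 1 (the defendant proposes): the plaintiff can get 202.580103 next round, worth 0.57 × 202.580103 = 115.47065871 now. The defendant offers 115.47065871 and keeps 300 − 115.47065871 = 184.52934129.

184.53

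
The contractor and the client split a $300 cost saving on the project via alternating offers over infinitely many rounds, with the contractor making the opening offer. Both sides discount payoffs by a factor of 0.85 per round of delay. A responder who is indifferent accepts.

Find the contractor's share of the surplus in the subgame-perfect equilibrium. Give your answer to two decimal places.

When the contractor proposes, the client accepts any offer worth at least 0.85 times what the client would get by proposing next round; and vice versa.
This gives x = 300 − 0.85y and y = 300 − 0.85x, where x and y are each side's share when it proposes.
Hence (1 − 0.85·0.85)x = 300(1 − 0.85), i.e. 0.2775·x = 45.
x ≈ 162.1622; the client's share is 300 − x ≈ 137.8378.

162.16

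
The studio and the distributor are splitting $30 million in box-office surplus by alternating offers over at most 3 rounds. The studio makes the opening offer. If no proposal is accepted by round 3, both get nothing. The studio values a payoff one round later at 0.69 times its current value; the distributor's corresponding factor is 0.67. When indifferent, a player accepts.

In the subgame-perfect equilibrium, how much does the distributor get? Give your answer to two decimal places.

Round 3 (the studio proposes): the distributor will accept anything ≥ 0, so the studio offers 0 and keeps 30.
Round 2 (the distributor proposes): the studio can get 30 next round, worth 0.69 × 30 = 20.7 now, so the distributor offers 20.7, keeping 9.3.
Round 1 (the studio proposes): the distributor can get 9.3 next round, worth 0.67 × 9.3 = 6.231 now; the studio offers that and keeps 23.769.

6.23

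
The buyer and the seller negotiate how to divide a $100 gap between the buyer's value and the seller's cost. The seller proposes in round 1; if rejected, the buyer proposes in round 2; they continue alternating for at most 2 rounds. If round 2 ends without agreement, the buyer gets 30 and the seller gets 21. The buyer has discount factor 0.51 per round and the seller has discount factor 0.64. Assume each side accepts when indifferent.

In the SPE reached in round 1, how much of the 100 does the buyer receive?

40.29

Solve by backward induction from round 2.
Round 2 (the buyer proposes): the seller gets 21 if talks fail, so the buyer offers 21 and keeps 79.
Round 1 (the seller proposes): the buyer can get 79 next round, worth 0.51 × 79 = 40.29 now. The seller offers 40.29 and keeps 100 − 40.29 = 59.71.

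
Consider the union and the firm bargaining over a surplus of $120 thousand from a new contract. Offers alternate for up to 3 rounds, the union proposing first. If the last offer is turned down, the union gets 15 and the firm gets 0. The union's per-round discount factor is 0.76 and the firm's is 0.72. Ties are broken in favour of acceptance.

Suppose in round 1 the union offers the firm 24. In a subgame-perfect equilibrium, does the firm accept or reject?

Accept

Round 3 (the union proposes): rejection yields 0 for the firm; the union offers 0 and keeps 120.
Round 2 (the firm proposes): the union can get 120 next round, worth 0.76 × 120 = 91.2 now; the firm offers that and keeps 28.8.
So by rejecting in round 1, the firm gets 28.8 next round, worth 0.72 × 28.8 = 20.736 now.
Offer 24 ≥ 20.736, so the firm accepts.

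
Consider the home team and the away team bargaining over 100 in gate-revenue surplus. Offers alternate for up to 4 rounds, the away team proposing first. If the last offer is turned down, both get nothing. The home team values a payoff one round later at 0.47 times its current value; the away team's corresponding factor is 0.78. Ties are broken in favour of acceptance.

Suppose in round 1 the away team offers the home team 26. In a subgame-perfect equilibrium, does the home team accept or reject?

Work out the home team's continuation value if the offer is rejected.
Round 4 (the home team proposes): rejection yields 0 for the away team; the home team offers 0 and keeps 100.
Round 3 (the away team proposes): the home team can get 100 next round, worth 0.47 × 100 = 47 now. The away team offers 47 and keeps 100 − 47 = 53.
Round 2 (the home team proposes): the away team can get 53 next round, worth 0.78 × 53 = 41.34 now; the home team offers that and keeps 58.66.
So by rejecting in round 1, the home team gets 58.66 next round, worth 0.47 × 58.66 = 27.5702 now.
Offer 26 < 27.5702, so the home team rejects.

Reject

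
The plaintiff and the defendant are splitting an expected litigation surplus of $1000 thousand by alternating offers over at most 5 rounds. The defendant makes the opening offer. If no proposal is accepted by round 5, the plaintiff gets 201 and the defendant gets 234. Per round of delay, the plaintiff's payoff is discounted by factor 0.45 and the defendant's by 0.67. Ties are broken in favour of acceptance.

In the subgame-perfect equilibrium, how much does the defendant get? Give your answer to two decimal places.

788.46

By backward induction:
Round 5 (the defendant proposes): the plaintiff gets 201 if talks fail, so the defendant offers 201 and keeps 799.
Round 4 (the plaintiff proposes): the defendant can get 799 next round, worth 0.67 × 799 = 535.33 now, so the plaintiff offers 535.33, keeping 464.67.
Round 3 (the defendant proposes): the plaintiff can get 464.67 next round, worth 0.45 × 464.67 = 209.1015 now; the defendant offers that and keeps 790.8985.
Round 2 (the plaintiff proposes): the defendant can get 790.8985 next round, worth 0.67 × 790.8985 = 529.901995 now; the plaintiff offers that and keeps 470.098005.
Round 1 (the defendant proposes): the plaintiff can get 470.098005 next round, worth 0.45 × 470.098005 = 211.54410225 now; the defendant offers that and keeps 788.45589775.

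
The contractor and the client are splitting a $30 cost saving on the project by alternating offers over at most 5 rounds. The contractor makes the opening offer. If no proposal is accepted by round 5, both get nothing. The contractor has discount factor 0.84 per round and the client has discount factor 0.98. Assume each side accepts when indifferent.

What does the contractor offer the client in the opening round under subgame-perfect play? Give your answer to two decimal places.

Round 5 (the contractor proposes): rejection yields 0 for the client; the contractor offers 0 and keeps 30.
Round 4 (the client proposes): the contractor can get 30 next round, worth 0.84 × 30 = 25.2 now, so the client offers 25.2, keeping 4.8.
Round 3 (the contractor proposes): the client can get 4.8 next round, worth 0.98 × 4.8 = 4.704 now. The contractor offers 4.704 and keeps 30 − 4.704 = 25.296.
Round 2 (the client proposes): the contractor can get 25.296 next round, worth 0.84 × 25.296 = 21.24864 now. The client offers 21.24864 and keeps 30 − 21.24864 = 8.75136.
Round 1 (the contractor proposes): the client can get 8.75136 next round, worth 0.98 × 8.75136 = 8.5763328 now. The contractor offers 8.5763328 and keeps 30 − 8.5763328 = 21.4236672.

8.58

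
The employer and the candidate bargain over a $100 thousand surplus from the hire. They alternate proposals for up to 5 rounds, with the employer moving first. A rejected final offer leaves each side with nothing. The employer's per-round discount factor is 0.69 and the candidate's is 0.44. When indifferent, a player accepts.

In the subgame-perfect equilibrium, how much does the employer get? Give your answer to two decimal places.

82.22

Work backward from the last round.
Round 5 (the employer proposes): the candidate will accept anything ≥ 0, so the employer offers 0 and keeps 100.
Round 4 (the candidate proposes): the employer can get 100 next round, worth 0.69 × 100 = 69 now, so the candidate offers 69, keeping 31.
Round 3 (the employer proposes): the candidate can get 31 next round, worth 0.44 × 31 = 13.64 now; the employer offers that and keeps 86.36.
Round 2 (the candidate proposes): the employer can get 86.36 next round, worth 0.69 × 86.36 = 59.5884 now; the candidate offers that and keeps 40.4116.
Round 1 (the employer proposes): the candidate can get 40.4116 next round, worth 0.44 × 40.4116 = 17.781104 now; the employer offers that and keeps 82.218896.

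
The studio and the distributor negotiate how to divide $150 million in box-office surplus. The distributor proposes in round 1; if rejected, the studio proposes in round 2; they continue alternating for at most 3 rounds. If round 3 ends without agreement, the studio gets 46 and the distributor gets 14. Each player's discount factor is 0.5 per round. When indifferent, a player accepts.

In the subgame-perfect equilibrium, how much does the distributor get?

By backward induction:
Round 3 (the distributor proposes): the studio gets 46 if talks fail, so the distributor offers 46 and keeps 104.
Round 2 (the studio proposes): the distributor can get 104 next round, worth 0.5 × 104 = 52 now; the studio offers that and keeps 98.
Round 1 (the distributor proposes): the studio can get 98 next round, worth 0.5 × 98 = 49 now. The distributor offers 49 and keeps 150 − 49 = 101.

101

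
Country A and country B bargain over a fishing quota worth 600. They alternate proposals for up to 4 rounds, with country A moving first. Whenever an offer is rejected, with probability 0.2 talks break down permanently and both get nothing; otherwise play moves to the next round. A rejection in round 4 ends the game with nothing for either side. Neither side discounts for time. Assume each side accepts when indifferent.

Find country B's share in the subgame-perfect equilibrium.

403.2

By backward induction:
Round 4 (country B proposes): country A will accept anything ≥ 0, so country B offers 0 and keeps 600.
Round 3 (country A proposes): rejecting gives country B an expected 0.8 × 600 = 480. Country A offers 480 and keeps 600 − 480 = 120.
Round 2 (country B proposes): rejecting gives country A an expected 0.8 × 120 = 96. Country B offers 96 and keeps 600 − 96 = 504.
Round 1 (country A proposes): rejecting gives country B an expected 0.8 × 504 = 403.2; country A offers that and keeps 196.8.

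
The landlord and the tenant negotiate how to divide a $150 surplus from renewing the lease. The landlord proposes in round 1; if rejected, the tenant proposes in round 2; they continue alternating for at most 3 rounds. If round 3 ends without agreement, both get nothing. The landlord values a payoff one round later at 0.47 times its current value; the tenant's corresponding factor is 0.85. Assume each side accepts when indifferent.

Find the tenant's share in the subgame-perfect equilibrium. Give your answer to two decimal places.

67.58

Round 3 (the landlord proposes): the tenant will accept anything ≥ 0, so the landlord offers 0 and keeps 150.
Round 2 (the tenant proposes): the landlord can get 150 next round, worth 0.47 × 150 = 70.5 now, so the tenant offers 70.5, keeping 79.5.
Round 1 (the landlord proposes): the tenant can get 79.5 next round, worth 0.85 × 79.5 = 67.575 now, so the landlord offers 67.575, keeping 82.425.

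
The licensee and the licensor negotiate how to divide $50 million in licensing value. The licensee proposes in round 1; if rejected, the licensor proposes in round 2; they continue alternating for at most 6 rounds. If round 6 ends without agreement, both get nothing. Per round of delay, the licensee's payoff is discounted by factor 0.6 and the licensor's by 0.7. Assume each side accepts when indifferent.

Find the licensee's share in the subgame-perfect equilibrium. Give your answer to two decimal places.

23.95

Round 6 (the licensor proposes): rejection yields 0 for the licensee; the licensor offers 0 and keeps 50.
Round 5 (the licensee proposes): the licensor can get 50 next round, worth 0.7 × 50 = 35 now; the licensee offers that and keeps 15.
Round 4 (the licensor proposes): the licensee can get 15 next round, worth 0.6 × 15 = 9 now. The licensor offers 9 and keeps 50 − 9 = 41.
Round 3 (the licensee proposes): the licensor can get 41 next round, worth 0.7 × 41 = 28.7 now. The licensee offers 28.7 and keeps 50 − 28.7 = 21.3.
Round 2 (the licensor proposes): the licensee can get 21.3 next round, worth 0.6 × 21.3 = 12.78 now. The licensor offers 12.78 and keeps 50 − 12.78 = 37.22.
Round 1 (the licensee proposes): the licensor can get 37.22 next round, worth 0.7 × 37.22 = 26.054 now, so the licensee offers 26.054, keeping 23.946.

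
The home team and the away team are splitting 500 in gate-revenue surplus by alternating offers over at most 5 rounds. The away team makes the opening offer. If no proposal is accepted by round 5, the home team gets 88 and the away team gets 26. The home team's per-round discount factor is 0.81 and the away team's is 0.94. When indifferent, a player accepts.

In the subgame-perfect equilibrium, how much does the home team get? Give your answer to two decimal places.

93.82

Round 5 (the away team proposes): the home team gets 88 if talks fail, so the away team offers 88 and keeps 412.
Round 4 (the home team proposes): the away team can get 412 next round, worth 0.94 × 412 = 387.28 now, so the home team offers 387.28, keeping 112.72.
Round 3 (the away team proposes): the home team can get 112.72 next round, worth 0.81 × 112.72 = 91.3032 now; the away team offers that and keeps 408.6968.
Round 2 (the home team proposes): the away team can get 408.6968 next round, worth 0.94 × 408.6968 = 384.174992 now, so the home team offers 384.174992, keeping 115.825008.
Round 1 (the away team proposes): the home team can get 115.825008 next round, worth 0.81 × 115.825008 = 93.81825648 now. The away team offers 93.81825648 and keeps 500 − 93.81825648 = 406.18174352.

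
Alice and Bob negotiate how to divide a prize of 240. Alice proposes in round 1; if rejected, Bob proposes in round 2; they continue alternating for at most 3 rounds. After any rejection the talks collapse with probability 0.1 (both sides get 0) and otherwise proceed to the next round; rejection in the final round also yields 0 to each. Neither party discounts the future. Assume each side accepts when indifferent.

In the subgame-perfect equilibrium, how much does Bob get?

21.6

By backward induction:
Round 3 (Alice proposes): rejection yields 0 for Bob; Alice offers 0 and keeps 240.
Round 2 (Bob proposes): rejecting gives Alice an expected 0.9 × 240 = 216; Bob offers that and keeps 24.
Round 1 (Alice proposes): rejecting gives Bob an expected 0.9 × 24 = 21.6; Alice offers that and keeps 218.4.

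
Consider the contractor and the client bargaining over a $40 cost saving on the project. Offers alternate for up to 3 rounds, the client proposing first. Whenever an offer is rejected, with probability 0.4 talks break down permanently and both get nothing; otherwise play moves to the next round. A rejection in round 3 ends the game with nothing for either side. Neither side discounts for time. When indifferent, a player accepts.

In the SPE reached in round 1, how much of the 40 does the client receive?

30.4

Round 3 (the client proposes): rejection yields 0 for the contractor; the client offers 0 and keeps 40.
Round 2 (the contractor proposes): rejecting gives the client an expected 0.6 × 40 = 24. The contractor offers 24 and keeps 40 − 24 = 16.
Round 1 (the client proposes): rejecting gives the contractor an expected 0.6 × 16 = 9.6. The client offers 9.6 and keeps 40 − 9.6 = 30.4.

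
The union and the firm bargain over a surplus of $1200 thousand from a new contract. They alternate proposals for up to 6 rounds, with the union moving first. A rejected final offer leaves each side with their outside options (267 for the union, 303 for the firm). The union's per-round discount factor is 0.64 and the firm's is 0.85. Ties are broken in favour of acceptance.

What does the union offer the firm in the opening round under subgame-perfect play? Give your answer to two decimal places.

801.65

Round 6 (the firm proposes): the union gets 267 if talks fail, so the firm offers 267 and keeps 933.
Round 5 (the union proposes): the firm can get 933 next round, worth 0.85 × 933 = 793.05 now, so the union offers 793.05, keeping 406.95.
Round 4 (the firm proposes): the union can get 406.95 next round, worth 0.64 × 406.95 = 260.448 now, so the firm offers 260.448, keeping 939.552.
Round 3 (the union proposes): the firm can get 939.552 next round, worth 0.85 × 939.552 = 798.6192 now; the union offers that and keeps 401.3808.
Round 2 (the firm proposes): the union can get 401.3808 next round, worth 0.64 × 401.3808 = 256.883712 now; the firm offers that and keeps 943.116288.
Round 1 (the union proposes): the firm can get 943.116288 next round, worth 0.85 × 943.116288 = 801.6488448 now; the union offers that and keeps 398.3511552.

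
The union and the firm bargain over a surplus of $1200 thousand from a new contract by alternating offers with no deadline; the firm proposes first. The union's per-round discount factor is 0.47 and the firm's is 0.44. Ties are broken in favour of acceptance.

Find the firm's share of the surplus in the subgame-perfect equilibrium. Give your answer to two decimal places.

801.82

Let x be the firm's share when the firm proposes and y be the union's share when the union proposes.
The union accepts iff offered ≥ 0.47·y, so x = 1200 − 0.47y. Symmetrically y = 1200 − 0.44x.
Substituting: x = 1200 − 0.47(1200 − 0.44x), giving x(1 − 0.44·0.47) = 1200(1 − 0.47).
So x = 1200 × 0.53 / 0.7932 ≈ 801.8154, and the union receives 1200 − x ≈ 398.1846.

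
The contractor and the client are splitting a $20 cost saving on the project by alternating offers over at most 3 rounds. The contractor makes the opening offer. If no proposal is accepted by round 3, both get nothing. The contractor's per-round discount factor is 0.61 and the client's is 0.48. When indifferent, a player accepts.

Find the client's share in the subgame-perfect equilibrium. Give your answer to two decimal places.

3.74

Round 3 (the contractor proposes): rejection yields 0 for the client; the contractor offers 0 and keeps 20.
Round 2 (the client proposes): the contractor can get 20 next round, worth 0.61 × 20 = 12.2 now, so the client offers 12.2, keeping 7.8.
Round 1 (the contractor proposes): the client can get 7.8 next round, worth 0.48 × 7.8 = 3.744 now. The contractor offers 3.744 and keeps 20 − 3.744 = 16.256.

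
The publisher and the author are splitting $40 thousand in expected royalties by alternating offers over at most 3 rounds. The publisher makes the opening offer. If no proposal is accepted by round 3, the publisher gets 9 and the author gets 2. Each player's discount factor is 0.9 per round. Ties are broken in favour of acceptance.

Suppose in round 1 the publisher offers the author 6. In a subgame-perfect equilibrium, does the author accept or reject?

Round 3 (the publisher proposes): the author gets 2 if talks fail, so the publisher offers 2 and keeps 38.
Round 2 (the author proposes): the publisher can get 38 next round, worth 0.9 × 38 = 34.2 now. The author offers 34.2 and keeps 40 − 34.2 = 5.8.
So by rejecting in round 1, the author gets 5.8 next round, worth 0.9 × 5.8 = 5.22 now.
Offer 6 ≥ 5.22, so the author accepts.

Accept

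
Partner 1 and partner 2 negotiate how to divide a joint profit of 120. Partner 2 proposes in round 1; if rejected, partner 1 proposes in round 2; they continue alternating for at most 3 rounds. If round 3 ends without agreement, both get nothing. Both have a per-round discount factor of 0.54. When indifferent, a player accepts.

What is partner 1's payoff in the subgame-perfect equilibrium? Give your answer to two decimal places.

Work backward from the last round.
Round 3 (partner 2 proposes): partner 1 will accept anything ≥ 0, so partner 2 offers 0 and keeps 120.
Round 2 (partner 1 proposes): partner 2 can get 120 next round, worth 0.54 × 120 = 64.8 now. Partner 1 offers 64.8 and keeps 120 − 64.8 = 55.2.
Round 1 (partner 2 proposes): partner 1 can get 55.2 next round, worth 0.54 × 55.2 = 29.808 now; partner 2 offers that and keeps 90.192.

29.81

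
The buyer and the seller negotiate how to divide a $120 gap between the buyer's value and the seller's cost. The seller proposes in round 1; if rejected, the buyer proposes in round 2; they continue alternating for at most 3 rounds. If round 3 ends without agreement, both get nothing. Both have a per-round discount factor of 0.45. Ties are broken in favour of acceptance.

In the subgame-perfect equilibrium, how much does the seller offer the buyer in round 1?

Round 3 (the seller proposes): rejection yields 0 for the buyer; the seller offers 0 and keeps 120.
Round 2 (the buyer proposes): the seller can get 120 next round, worth 0.45 × 120 = 54 now; the buyer offers that and keeps 66.
Round 1 (the seller proposes): the buyer can get 66 next round, worth 0.45 × 66 = 29.7 now, so the seller offers 29.7, keeping 90.3.

29.7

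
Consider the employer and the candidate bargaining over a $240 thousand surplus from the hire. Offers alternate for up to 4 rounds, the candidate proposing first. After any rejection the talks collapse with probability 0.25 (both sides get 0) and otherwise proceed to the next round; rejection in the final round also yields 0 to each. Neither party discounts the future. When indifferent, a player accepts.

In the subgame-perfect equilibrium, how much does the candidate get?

Round 4 (the employer proposes): the candidate will accept anything ≥ 0, so the employer offers 0 and keeps 240.
Round 3 (the candidate proposes): rejecting gives the employer an expected 0.75 × 240 = 180; the candidate offers that and keeps 60.
Round 2 (the employer proposes): rejecting gives the candidate an expected 0.75 × 60 = 45, so the employer offers 45, keeping 195.
Round 1 (the candidate proposes): rejecting gives the employer an expected 0.75 × 195 = 146.25. The candidate offers 146.25 and keeps 240 − 146.25 = 93.75.

93.75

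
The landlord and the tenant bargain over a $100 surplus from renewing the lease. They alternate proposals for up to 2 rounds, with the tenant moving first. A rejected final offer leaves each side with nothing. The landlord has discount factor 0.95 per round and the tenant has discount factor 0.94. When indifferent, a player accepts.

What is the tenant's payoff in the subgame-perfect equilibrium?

5

Work backward from the last round.
Round 2 (the landlord proposes): the tenant will accept anything ≥ 0, so the landlord offers 0 and keeps 100.
Round 1 (the tenant proposes): the landlord can get 100 next round, worth 0.95 × 100 = 95 now. The tenant offers 95 and keeps 100 − 95 = 5.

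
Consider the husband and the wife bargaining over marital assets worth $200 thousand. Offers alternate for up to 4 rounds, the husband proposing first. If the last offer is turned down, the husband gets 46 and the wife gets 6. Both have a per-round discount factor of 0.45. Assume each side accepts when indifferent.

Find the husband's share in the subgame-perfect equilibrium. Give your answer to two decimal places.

136.47

Round 4 (the wife proposes): the husband gets 46 if talks fail, so the wife offers 46 and keeps 154.
Round 3 (the husband proposes): the wife can get 154 next round, worth 0.45 × 154 = 69.3 now; the husband offers that and keeps 130.7.
Round 2 (the wife proposes): the husband can get 130.7 next round, worth 0.45 × 130.7 = 58.815 now, so the wife offers 58.815, keeping 141.185.
Round 1 (the husband proposes): the wife can get 141.185 next round, worth 0.45 × 141.185 = 63.53325 now; the husband offers that and keeps 136.46675.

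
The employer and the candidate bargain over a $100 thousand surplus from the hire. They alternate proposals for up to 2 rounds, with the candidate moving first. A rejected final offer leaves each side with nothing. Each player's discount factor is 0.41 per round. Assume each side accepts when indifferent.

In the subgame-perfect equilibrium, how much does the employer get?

Work backward from the last round.
Round 2 (the employer proposes): the candidate will accept anything ≥ 0, so the employer offers 0 and keeps 100.
Round 1 (the candidate proposes): the employer can get 100 next round, worth 0.41 × 100 = 41 now, so the candidate offers 41, keeping 59.

41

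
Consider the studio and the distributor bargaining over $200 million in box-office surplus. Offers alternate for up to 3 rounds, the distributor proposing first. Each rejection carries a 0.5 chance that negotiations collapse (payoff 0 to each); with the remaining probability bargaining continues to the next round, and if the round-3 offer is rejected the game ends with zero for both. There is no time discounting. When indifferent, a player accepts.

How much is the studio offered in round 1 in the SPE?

50

Round 3 (the distributor proposes): rejection yields 0 for the studio; the distributor offers 0 and keeps 200.
Round 2 (the studio proposes): rejecting gives the distributor an expected 0.5 × 200 = 100. The studio offers 100 and keeps 200 − 100 = 100.
Round 1 (the distributor proposes): rejecting gives the studio an expected 0.5 × 100 = 50; the distributor offers that and keeps 150.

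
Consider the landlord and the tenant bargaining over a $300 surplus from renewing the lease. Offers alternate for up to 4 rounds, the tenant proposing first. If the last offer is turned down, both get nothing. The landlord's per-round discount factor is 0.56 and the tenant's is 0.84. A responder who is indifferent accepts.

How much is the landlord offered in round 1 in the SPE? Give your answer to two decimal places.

Round 4 (the landlord proposes): the tenant will accept anything ≥ 0, so the landlord offers 0 and keeps 300.
Round 3 (the tenant proposes): the landlord can get 300 next round, worth 0.56 × 300 = 168 now, so the tenant offers 168, keeping 132.
Round 2 (the landlord proposes): the tenant can get 132 next round, worth 0.84 × 132 = 110.88 now. The landlord offers 110.88 and keeps 300 − 110.88 = 189.12.
Round 1 (the tenant proposes): the landlord can get 189.12 next round, worth 0.56 × 189.12 = 105.9072 now. The tenant offers 105.9072 and keeps 300 − 105.9072 = 194.0928.

105.91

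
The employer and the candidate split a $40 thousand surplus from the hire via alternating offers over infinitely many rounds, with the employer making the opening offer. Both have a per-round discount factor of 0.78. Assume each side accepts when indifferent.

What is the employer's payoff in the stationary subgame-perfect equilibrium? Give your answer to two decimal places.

22.47

Let x be the employer's share when the employer proposes and y be the candidate's share when the candidate proposes.
The candidate accepts iff offered ≥ 0.78·y, so x = 40 − 0.78y. Symmetrically y = 40 − 0.78x.
Substituting: x = 40 − 0.78(40 − 0.78x), giving x(1 − 0.78·0.78) = 40(1 − 0.78).
So x = 40 × 0.22 / 0.3916 ≈ 22.4719, and the candidate receives 40 − x ≈ 17.5281.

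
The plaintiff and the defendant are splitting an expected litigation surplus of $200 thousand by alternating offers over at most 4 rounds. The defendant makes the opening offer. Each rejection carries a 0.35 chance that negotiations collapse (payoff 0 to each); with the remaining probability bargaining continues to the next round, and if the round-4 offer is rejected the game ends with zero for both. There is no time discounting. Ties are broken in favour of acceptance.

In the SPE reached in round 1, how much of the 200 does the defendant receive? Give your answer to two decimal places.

Round 4 (the plaintiff proposes): rejection yields 0 for the defendant; the plaintiff offers 0 and keeps 200.
Round 3 (the defendant proposes): rejecting gives the plaintiff an expected 0.65 × 200 = 130; the defendant offers that and keeps 70.
Round 2 (the plaintiff proposes): rejecting gives the defendant an expected 0.65 × 70 = 45.5. The plaintiff offers 45.5 and keeps 200 − 45.5 = 154.5.
Round 1 (the defendant proposes): rejecting gives the plaintiff an expected 0.65 × 154.5 = 100.425; the defendant offers that and keeps 99.575.

99.58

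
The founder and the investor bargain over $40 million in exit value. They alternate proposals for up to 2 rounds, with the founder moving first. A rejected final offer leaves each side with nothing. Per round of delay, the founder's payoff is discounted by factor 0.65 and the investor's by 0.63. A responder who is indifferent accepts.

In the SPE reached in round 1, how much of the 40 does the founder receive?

14.8

Round 2 (the investor proposes): rejection yields 0 for the founder; the investor offers 0 and keeps 40.
Round 1 (the founder proposes): the investor can get 40 next round, worth 0.63 × 40 = 25.2 now; the founder offers that and keeps 14.8.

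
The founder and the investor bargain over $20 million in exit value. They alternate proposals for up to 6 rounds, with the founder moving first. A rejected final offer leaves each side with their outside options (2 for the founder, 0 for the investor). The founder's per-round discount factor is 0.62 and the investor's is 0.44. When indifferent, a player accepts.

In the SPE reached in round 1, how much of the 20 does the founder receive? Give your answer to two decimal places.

15.15

Round 6 (the investor proposes): the founder gets 2 if talks fail, so the investor offers 2 and keeps 18.
Round 5 (the founder proposes): the investor can get 18 next round, worth 0.44 × 18 = 7.92 now, so the founder offers 7.92, keeping 12.08.
Round 4 (the investor proposes): the founder can get 12.08 next round, worth 0.62 × 12.08 = 7.4896 now; the investor offers that and keeps 12.5104.
Round 3 (the founder proposes): the investor can get 12.5104 next round, worth 0.44 × 12.5104 = 5.504576 now; the founder offers that and keeps 14.495424.
Round 2 (the investor proposes): the founder can get 14.495424 next round, worth 0.62 × 14.495424 = 8.98716288 now; the investor offers that and keeps 11.01283712.
Round 1 (the founder proposes): the investor can get 11.01283712 next round, worth 0.44 × 11.01283712 = 4.8456483328 now. The founder offers 4.8456483328 and keeps 20 − 4.8456483328 = 15.1543516672.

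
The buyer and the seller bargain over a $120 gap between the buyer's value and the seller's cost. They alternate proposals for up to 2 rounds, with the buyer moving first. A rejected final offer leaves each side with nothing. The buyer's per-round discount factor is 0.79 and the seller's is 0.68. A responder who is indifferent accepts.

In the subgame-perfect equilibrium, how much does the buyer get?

38.4

Work backward from the last round.
Round 2 (the seller proposes): the buyer will accept anything ≥ 0, so the seller offers 0 and keeps 120.
Round 1 (the buyer proposes): the seller can get 120 next round, worth 0.68 × 120 = 81.6 now; the buyer offers that and keeps 38.4.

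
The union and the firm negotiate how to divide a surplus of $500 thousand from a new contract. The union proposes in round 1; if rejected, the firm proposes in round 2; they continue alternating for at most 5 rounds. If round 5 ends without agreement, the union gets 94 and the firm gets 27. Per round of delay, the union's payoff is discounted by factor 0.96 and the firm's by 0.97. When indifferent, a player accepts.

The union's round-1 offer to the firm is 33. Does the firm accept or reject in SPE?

Reject

Round 5 (the union proposes): the firm gets 27 if talks fail, so the union offers 27 and keeps 473.
Round 4 (the firm proposes): the union can get 473 next round, worth 0.96 × 473 = 454.08 now, so the firm offers 454.08, keeping 45.92.
Round 3 (the union proposes): the firm can get 45.92 next round, worth 0.97 × 45.92 = 44.5424 now. The union offers 44.5424 and keeps 500 − 44.5424 = 455.4576.
Round 2 (the firm proposes): the union can get 455.4576 next round, worth 0.96 × 455.4576 = 437.239296 now, so the firm offers 437.239296, keeping 62.760704.
So by rejecting in round 1, the firm gets 62.760704 next round, worth 0.97 × 62.760704 = 60.87788288 now.
Offer 33 < 60.87788288, so the firm rejects.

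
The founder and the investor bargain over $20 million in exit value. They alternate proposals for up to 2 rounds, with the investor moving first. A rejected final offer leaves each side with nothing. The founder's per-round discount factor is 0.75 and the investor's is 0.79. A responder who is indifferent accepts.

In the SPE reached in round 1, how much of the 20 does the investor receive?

By backward induction:
Round 2 (the founder proposes): the investor will accept anything ≥ 0, so the founder offers 0 and keeps 20.
Round 1 (the investor proposes): the founder can get 20 next round, worth 0.75 × 20 = 15 now, so the investor offers 15, keeping 5.

5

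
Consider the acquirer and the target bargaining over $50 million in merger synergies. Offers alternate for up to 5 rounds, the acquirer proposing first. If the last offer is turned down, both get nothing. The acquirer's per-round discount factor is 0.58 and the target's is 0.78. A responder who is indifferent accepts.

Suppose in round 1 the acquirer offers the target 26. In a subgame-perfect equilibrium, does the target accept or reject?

Round 5 (the acquirer proposes): the target will accept anything ≥ 0, so the acquirer offers 0 and keeps 50.
Round 4 (the target proposes): the acquirer can get 50 next round, worth 0.58 × 50 = 29 now. The target offers 29 and keeps 50 − 29 = 21.
Round 3 (the acquirer proposes): the target can get 21 next round, worth 0.78 × 21 = 16.38 now, so the acquirer offers 16.38, keeping 33.62.
Round 2 (the target proposes): the acquirer can get 33.62 next round, worth 0.58 × 33.62 = 19.4996 now, so the target offers 19.4996, keeping 30.5004.
So by rejecting in round 1, the target gets 30.5004 next round, worth 0.78 × 30.5004 = 23.790312 now.
Offer 26 ≥ 23.790312, so the target accepts.

Accept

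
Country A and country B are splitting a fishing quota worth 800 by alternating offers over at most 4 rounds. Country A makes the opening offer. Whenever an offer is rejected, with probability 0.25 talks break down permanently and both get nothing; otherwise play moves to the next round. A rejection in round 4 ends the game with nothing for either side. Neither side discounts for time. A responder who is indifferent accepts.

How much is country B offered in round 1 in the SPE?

Round 4 (country B proposes): country A will accept anything ≥ 0, so country B offers 0 and keeps 800.
Round 3 (country A proposes): rejecting gives country B an expected 0.75 × 800 = 600; country A offers that and keeps 200.
Round 2 (country B proposes): rejecting gives country A an expected 0.75 × 200 = 150, so country B offers 150, keeping 650.
Round 1 (country A proposes): rejecting gives country B an expected 0.75 × 650 = 487.5, so country A offers 487.5, keeping 312.5.

487.5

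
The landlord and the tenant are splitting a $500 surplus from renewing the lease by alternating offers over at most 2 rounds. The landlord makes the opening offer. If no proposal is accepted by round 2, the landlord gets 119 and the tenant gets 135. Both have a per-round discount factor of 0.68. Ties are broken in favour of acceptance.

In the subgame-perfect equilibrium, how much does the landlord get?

240.92

Round 2 (the tenant proposes): the landlord gets 119 if talks fail, so the tenant offers 119 and keeps 381.
Round 1 (the landlord proposes): the tenant can get 381 next round, worth 0.68 × 381 = 259.08 now. The landlord offers 259.08 and keeps 500 − 259.08 = 240.92.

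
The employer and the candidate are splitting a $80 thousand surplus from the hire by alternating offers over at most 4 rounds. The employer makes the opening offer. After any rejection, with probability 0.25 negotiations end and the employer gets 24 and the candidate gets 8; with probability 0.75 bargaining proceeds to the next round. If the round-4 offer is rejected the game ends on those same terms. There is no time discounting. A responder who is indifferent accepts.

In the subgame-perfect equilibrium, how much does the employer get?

42.75

Round 4 (the candidate proposes): the employer gets 24 if talks fail, so the candidate offers 24 and keeps 56.
Round 3 (the employer proposes): rejecting gives the candidate an expected 0.75 × 56 + 0.25 × 8 = 44. The employer offers 44 and keeps 80 − 44 = 36.
Round 2 (the candidate proposes): rejecting gives the employer an expected 0.75 × 36 + 0.25 × 24 = 33; the candidate offers that and keeps 47.
Round 1 (the employer proposes): rejecting gives the candidate an expected 0.75 × 47 + 0.25 × 8 = 37.25; the employer offers that and keeps 42.75.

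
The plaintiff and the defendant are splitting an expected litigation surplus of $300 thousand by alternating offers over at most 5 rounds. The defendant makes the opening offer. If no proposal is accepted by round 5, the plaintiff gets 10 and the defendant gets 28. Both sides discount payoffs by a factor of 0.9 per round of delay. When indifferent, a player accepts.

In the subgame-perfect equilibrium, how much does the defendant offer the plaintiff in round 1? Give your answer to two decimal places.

Round 5 (the defendant proposes): the plaintiff gets 10 if talks fail, so the defendant offers 10 and keeps 290.
Round 4 (the plaintiff proposes): the defendant can get 290 next round, worth 0.9 × 290 = 261 now, so the plaintiff offers 261, keeping 39.
Round 3 (the defendant proposes): the plaintiff can get 39 next round, worth 0.9 × 39 = 35.1 now; the defendant offers that and keeps 264.9.
Round 2 (the plaintiff proposes): the defendant can get 264.9 next round, worth 0.9 × 264.9 = 238.41 now. The plaintiff offers 238.41 and keeps 300 − 238.41 = 61.59.
Round 1 (the defendant proposes): the plaintiff can get 61.59 next round, worth 0.9 × 61.59 = 55.431 now; the defendant offers that and keeps 244.569.

55.43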